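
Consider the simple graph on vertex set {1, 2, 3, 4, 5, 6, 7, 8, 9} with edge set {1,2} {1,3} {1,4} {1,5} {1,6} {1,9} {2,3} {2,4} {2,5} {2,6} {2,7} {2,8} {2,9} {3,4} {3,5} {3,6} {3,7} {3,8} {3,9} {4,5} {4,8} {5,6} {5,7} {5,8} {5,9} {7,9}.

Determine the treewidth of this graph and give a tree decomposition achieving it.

Treewidth 4.
One such decomposition:
Bags: B1 = {2, 3, 5, 7, 9}  B2 = {1, 2, 3, 5, 9}  B3 = {1, 2, 3, 4, 5}  B4 = {2, 3, 4, 5, 8}  B5 = {1, 2, 3, 5, 6}
Tree: B1–B2, B2–B3, B3–B4, B3–B5

Every bag has size at most 5, so the width is 5 − 1 = 4 and tw(G) ≤ 4. Conversely, {2, 3, 4, 5, 8} is a clique of size 5, and the vertices of any clique must share a bag in every tree decomposition; so some bag has ≥ 5 vertices and tw(G) ≥ 4. Hence tw(G) = 4 exactly.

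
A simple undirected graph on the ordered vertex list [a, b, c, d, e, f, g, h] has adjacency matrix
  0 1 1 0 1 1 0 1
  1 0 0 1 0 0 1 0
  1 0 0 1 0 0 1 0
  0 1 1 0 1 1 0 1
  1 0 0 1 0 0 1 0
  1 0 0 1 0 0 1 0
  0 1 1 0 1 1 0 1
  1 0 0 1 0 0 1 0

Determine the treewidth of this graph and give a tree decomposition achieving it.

Each bag holds 4 vertices, so the decomposition has width 3, which upper-bounds the treewidth. For the lower bound: the 4 vertex sets {b,d}, {f,g}, {a}, {c} are disjoint, each induces a connected subgraph, and every pair is joined by at least one edge of G. Contracting each set to a single vertex therefore yields K_{4} as a minor, and since treewidth is minor-monotone, tw(G) ≥ tw(K_{4}) = 3. Therefore the treewidth is 3.

Treewidth 3.
Bags: B1 = {a, b, d, g}  B2 = {a, d, f, g}  B3 = {a, c, d, g}  B4 = {a, d, e, g}  B5 = {a, d, g, h}
Tree: B1–B2, B2–B3, B3–B4, B4–B5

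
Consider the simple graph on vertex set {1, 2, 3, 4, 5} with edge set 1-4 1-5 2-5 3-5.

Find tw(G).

1

A width-1 tree decomposition is:
Bags: B1 = {1, 5}  B2 = {3, 5}  B3 = {1, 4}  B4 = {2, 5}
Tree: B1–B2, B1–B3, B1–B4
Every bag has size at most 2, so the width is 2 − 1 = 1 and tw(G) ≤ 1. Any graph with an edge has treewidth ≥ 1, and G has the edge 1–5. Combining the bounds, tw(G) = 1.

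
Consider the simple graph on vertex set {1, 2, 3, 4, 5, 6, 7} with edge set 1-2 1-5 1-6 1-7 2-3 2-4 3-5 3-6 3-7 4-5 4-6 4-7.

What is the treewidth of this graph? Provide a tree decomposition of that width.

Treewidth 3.
One such decomposition:
Bags: B1 = {1, 3, 4, 5}  B2 = {1, 3, 4, 6}  B3 = {1, 3, 4, 7}  B4 = {1, 2, 3, 4}
Tree: B1–B2, B2–B3, B3–B4

Each bag holds 4 vertices, so the decomposition has width 3, which upper-bounds the treewidth. For the lower bound: the 4 vertex sets {4,5}, {1,6}, {3}, {7} are disjoint, each induces a connected subgraph, and every pair is joined by at least one edge of G. Contracting each set to a single vertex therefore yields K_{4} as a minor, and since treewidth is minor-monotone, tw(G) ≥ tw(K_{4}) = 3. Therefore the treewidth is 3.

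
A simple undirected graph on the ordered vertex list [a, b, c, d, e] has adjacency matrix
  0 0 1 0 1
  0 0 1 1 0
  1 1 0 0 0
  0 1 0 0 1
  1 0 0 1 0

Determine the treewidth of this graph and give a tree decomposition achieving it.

The largest bag has 3 vertices, giving width 2; this decomposition certifies tw(G) ≤ 2. Since a–e–d–b–c–a is a cycle in G, G is not acyclic. Forests are exactly the graphs of treewidth ≤ 1, so tw(G) ≥ 2. Combining the bounds, tw(G) = 2.

Treewidth 2.
One such decomposition:
Bags: B1 = {a, d, e}  B2 = {a, b, d}  B3 = {a, b, c}
Tree: B1–B2, B2–B3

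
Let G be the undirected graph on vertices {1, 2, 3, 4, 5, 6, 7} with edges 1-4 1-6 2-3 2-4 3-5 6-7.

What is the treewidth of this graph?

A width-1 tree decomposition is:
Bags: B1 = {3, 5}  B2 = {2, 3}  B3 = {2, 4}  B4 = {1, 4}  B5 = {1, 6}  B6 = {6, 7}
Tree: B1–B2, B2–B3, B3–B4, B4–B5, B5–B6
The largest bag has 2 vertices, giving width 1; this decomposition certifies tw(G) ≤ 1. Any graph with an edge has treewidth ≥ 1, and G has the edge 5–3. Therefore the treewidth is 1.

1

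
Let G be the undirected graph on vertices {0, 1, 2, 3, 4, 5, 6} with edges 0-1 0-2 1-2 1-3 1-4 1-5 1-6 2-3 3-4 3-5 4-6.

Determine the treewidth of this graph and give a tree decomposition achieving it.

Each bag holds 3 vertices, so the decomposition has width 2, which upper-bounds the treewidth. For the lower bound, the 3 vertices {0, 1, 2} are pairwise adjacent, and any tree decomposition puts a clique entirely inside one bag — forcing width ≥ 2. Hence tw(G) = 2 exactly.

Treewidth 2.
One such decomposition:
Bags: B1 = {1, 3, 4}  B2 = {1, 2, 3}  B3 = {1, 4, 6}  B4 = {1, 3, 5}  B5 = {0, 1, 2}
Tree: B1–B2, B1–B3, B1–B4, B2–B5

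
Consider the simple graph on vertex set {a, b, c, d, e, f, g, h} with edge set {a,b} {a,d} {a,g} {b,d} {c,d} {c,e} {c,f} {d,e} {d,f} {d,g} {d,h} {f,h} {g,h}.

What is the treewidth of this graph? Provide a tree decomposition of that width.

Treewidth 2.
One such decomposition:
Bags: B1 = {c, d, f}  B2 = {d, f, h}  B3 = {d, g, h}  B4 = {a, d, g}  B5 = {c, d, e}  B6 = {a, b, d}
Tree: B1–B2, B2–B3, B3–B4, B1–B5, B4–B6

Each bag holds 3 vertices, so the decomposition has width 2, which upper-bounds the treewidth. For the lower bound, the 3 vertices {d, f, h} are pairwise adjacent, and any tree decomposition puts a clique entirely inside one bag — forcing width ≥ 2. Combining the bounds, tw(G) = 2.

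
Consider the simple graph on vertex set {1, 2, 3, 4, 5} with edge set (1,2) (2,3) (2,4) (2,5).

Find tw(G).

1

A width-1 tree decomposition is:
Bags: B1 = {2, 5}  B2 = {2, 3}  B3 = {1, 2}  B4 = {2, 4}
Tree: B1–B2, B1–B3, B1–B4
Each bag holds 2 vertices, so the decomposition has width 1, which upper-bounds the treewidth. G has an edge, so its treewidth is at least 1. Therefore the treewidth is 1.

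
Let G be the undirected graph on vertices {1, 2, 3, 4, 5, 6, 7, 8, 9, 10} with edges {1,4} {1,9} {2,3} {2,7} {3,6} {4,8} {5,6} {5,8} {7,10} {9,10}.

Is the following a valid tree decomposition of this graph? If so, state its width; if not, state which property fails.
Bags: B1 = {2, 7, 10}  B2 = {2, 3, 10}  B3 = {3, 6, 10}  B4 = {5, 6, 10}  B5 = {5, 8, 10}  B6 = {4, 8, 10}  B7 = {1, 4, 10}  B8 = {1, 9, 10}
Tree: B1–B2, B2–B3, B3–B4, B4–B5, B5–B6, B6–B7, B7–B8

Every vertex of G appears in some bag (union = {1, 2, 3, 4, 5, 6, 7, 8, 9, 10}); every edge is covered by a bag; and for each vertex v the set of bags containing v is connected in the bag tree. The decomposition is therefore valid. The largest bag has 3 vertices, so the width is 2.

Yes; width 2.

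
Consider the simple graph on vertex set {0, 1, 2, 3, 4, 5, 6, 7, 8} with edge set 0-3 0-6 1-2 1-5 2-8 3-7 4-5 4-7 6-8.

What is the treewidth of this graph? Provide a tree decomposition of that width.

Treewidth 2.
One such decomposition:
Bags: B1 = {1, 4, 5}  B2 = {1, 4, 7}  B3 = {1, 3, 7}  B4 = {0, 1, 3}  B5 = {0, 1, 6}  B6 = {1, 6, 8}  B7 = {1, 2, 8}
Tree: B1–B2, B2–B3, B3–B4, B4–B5, B5–B6, B6–B7

Every bag has size at most 3, so the width is 3 − 1 = 2 and tw(G) ≤ 2. For the lower bound, G contains the cycle 1–5–4–7–3–0–6–8–2–1, so G is not a forest; only forests have treewidth ≤ 1, hence tw(G) ≥ 2. The upper and lower bounds meet at 2, so that is the treewidth.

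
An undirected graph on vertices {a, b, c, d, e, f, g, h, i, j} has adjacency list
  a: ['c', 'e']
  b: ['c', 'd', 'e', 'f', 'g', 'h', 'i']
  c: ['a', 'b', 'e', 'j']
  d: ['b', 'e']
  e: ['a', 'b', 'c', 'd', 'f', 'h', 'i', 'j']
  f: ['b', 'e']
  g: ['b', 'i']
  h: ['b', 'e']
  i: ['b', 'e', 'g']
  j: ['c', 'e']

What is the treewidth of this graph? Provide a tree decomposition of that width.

Treewidth 2.
One optimal decomposition is:
Bags: B1 = {a, c, e}  B2 = {b, c, e}  B3 = {b, e, f}  B4 = {b, e, h}  B5 = {b, e, i}  B6 = {b, g, i}  B7 = {c, e, j}  B8 = {b, d, e}
Tree: B1–B2, B2–B3, B3–B4, B3–B5, B5–B6, B2–B7, B3–B8

Every bag has size at most 3, so the width is 3 − 1 = 2 and tw(G) ≤ 2. Conversely, {b, g, i} is a clique of size 3, and the vertices of any clique must share a bag in every tree decomposition; so some bag has ≥ 3 vertices and tw(G) ≥ 2. Therefore the treewidth is 2.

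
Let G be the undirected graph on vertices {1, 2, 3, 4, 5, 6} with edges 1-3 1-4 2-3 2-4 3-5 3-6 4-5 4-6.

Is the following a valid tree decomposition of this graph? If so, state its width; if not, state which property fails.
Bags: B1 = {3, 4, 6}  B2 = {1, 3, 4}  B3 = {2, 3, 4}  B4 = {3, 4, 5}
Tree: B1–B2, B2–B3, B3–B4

Yes; width 2.

Checking the three conditions: (i) the bags cover all of {1, 2, 3, 4, 5, 6}; (ii) for each edge, some bag contains both endpoints; (iii) the bags containing any fixed vertex form a subtree. All hold, so the decomposition is valid with width 3 − 1 = 2.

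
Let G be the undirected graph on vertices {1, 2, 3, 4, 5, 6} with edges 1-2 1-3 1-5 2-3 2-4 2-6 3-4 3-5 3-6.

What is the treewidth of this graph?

2

A width-2 tree decomposition is:
Bags: B1 = {2, 3, 6}  B2 = {1, 2, 3}  B3 = {1, 3, 5}  B4 = {2, 3, 4}
Tree: B1–B2, B2–B3, B2–B4
The largest bag has 3 vertices, giving width 2; this decomposition certifies tw(G) ≤ 2. On the other hand G contains the 3-clique {1, 2, 3}. A clique must lie in a single bag of any decomposition, so no decomposition can have width below 2. The upper and lower bounds meet at 2, so that is the treewidth.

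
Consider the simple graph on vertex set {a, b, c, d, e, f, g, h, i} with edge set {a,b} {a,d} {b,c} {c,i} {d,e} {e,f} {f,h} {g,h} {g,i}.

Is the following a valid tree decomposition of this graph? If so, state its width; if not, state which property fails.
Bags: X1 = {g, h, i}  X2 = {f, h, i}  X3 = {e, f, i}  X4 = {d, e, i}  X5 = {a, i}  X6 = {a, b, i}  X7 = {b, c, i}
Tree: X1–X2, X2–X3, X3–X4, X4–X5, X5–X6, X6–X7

A tree decomposition must satisfy three properties: every vertex lies in some bag; for every edge, both endpoints lie together in some bag; and for every vertex, the bags containing it form a connected subtree. Here edge (d,a) lies in no bag, so the decomposition is invalid.

No — edge (d,a) lies in no bag.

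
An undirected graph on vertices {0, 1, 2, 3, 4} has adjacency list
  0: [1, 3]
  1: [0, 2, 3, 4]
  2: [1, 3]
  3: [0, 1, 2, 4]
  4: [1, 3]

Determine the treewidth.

A width-2 tree decomposition is:
Bags: B1 = {1, 3, 4}  B2 = {0, 1, 3}  B3 = {1, 2, 3}
Tree: B1–B2, B1–B3
Each bag holds 3 vertices, so the decomposition has width 2, which upper-bounds the treewidth. On the other hand G contains the 3-clique {0, 1, 3}. A clique must lie in a single bag of any decomposition, so no decomposition can have width below 2. Hence tw(G) = 2 exactly.

2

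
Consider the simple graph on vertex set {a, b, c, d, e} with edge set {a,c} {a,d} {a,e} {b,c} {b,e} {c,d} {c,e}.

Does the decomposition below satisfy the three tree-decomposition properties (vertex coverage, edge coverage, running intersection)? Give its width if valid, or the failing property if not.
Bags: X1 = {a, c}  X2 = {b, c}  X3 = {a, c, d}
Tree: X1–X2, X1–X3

A tree decomposition must satisfy three properties: every vertex lies in some bag; for every edge, both endpoints lie together in some bag; and for every vertex, the bags containing it form a connected subtree. Here vertex e appears in no bag, so the decomposition is invalid.

No — vertex e appears in no bag.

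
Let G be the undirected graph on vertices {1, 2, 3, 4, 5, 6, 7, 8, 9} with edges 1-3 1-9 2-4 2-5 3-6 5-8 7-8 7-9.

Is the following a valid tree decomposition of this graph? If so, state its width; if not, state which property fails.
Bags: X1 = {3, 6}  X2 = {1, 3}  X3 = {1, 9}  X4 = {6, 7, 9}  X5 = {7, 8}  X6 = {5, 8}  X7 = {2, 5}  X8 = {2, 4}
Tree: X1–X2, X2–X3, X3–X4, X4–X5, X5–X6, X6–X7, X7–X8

A tree decomposition must satisfy three properties: every vertex lies in some bag; for every edge, both endpoints lie together in some bag; and for every vertex, the bags containing it form a connected subtree. Here bags containing vertex 6 are not connected in the tree, so the decomposition is invalid.

No — bags containing vertex 6 are not connected in the tree.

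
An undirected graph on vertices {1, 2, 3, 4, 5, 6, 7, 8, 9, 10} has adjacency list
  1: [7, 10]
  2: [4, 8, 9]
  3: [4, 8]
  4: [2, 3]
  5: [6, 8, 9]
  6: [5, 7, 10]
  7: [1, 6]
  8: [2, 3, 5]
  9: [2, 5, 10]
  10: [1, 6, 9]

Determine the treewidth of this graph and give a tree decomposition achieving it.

Each bag holds 3 vertices, so the decomposition has width 2, which upper-bounds the treewidth. Since 7–1–10–6–7 is a cycle in G, G is not acyclic. Forests are exactly the graphs of treewidth ≤ 1, so tw(G) ≥ 2. Hence tw(G) = 2 exactly.

Treewidth 2.
One optimal decomposition is:
Bags: B1 = {1, 6, 7}  B2 = {1, 6, 10}  B3 = {5, 6, 10}  B4 = {5, 9, 10}  B5 = {5, 8, 9}  B6 = {2, 8, 9}  B7 = {2, 3, 8}  B8 = {2, 3, 4}
Tree: B1–B2, B2–B3, B3–B4, B4–B5, B5–B6, B6–B7, B7–B8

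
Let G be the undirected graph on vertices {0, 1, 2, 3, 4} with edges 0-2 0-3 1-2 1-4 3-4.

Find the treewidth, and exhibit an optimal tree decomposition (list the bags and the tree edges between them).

Treewidth 2.
One optimal decomposition is:
Bags: B1 = {0, 3, 4}  B2 = {0, 1, 4}  B3 = {0, 1, 2}
Tree: B1–B2, B2–B3

Every bag has size at most 3, so the width is 3 − 1 = 2 and tw(G) ≤ 2. The edges 0–3–4–1–2–0 form a cycle, so G is not a tree and its treewidth is at least 2. Hence tw(G) = 2 exactly.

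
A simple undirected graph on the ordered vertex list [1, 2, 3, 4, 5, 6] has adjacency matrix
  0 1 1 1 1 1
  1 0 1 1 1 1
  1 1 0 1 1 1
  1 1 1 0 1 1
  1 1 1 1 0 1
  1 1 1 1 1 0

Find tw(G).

5

A width-5 tree decomposition is:
Bags: B1 = {1, 2, 3, 4, 5, 6}
Tree: (single bag)
With just one bag of size 6, the width is 6 − 1 = 5, so tw(G) ≤ 5. Conversely, {1, 2, 3, 4, 5, 6} is a clique of size 6, and the vertices of any clique must share a bag in every tree decomposition; so some bag has ≥ 6 vertices and tw(G) ≥ 5. Combining the bounds, tw(G) = 5.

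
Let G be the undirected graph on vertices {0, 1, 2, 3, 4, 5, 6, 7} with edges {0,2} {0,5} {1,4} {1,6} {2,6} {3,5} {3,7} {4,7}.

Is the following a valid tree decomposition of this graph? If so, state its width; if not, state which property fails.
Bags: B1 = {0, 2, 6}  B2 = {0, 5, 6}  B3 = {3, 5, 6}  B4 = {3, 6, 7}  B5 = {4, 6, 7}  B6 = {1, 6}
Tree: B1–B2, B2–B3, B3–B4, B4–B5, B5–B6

A tree decomposition must satisfy three properties: every vertex lies in some bag; for every edge, both endpoints lie together in some bag; and for every vertex, the bags containing it form a connected subtree. Here edge (4,1) lies in no bag, so the decomposition is invalid.

No — edge (4,1) lies in no bag.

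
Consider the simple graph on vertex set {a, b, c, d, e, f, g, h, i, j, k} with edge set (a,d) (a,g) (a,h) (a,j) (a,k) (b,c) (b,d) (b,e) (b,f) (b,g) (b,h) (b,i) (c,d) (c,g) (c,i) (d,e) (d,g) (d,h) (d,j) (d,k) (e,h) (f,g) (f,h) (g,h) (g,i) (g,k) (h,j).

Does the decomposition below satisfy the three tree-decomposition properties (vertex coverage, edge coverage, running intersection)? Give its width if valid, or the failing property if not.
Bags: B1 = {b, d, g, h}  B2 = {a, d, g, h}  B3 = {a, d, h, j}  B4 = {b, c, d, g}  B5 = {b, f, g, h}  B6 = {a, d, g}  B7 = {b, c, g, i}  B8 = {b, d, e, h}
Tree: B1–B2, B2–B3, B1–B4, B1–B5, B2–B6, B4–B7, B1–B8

A tree decomposition must satisfy three properties: every vertex lies in some bag; for every edge, both endpoints lie together in some bag; and for every vertex, the bags containing it form a connected subtree. Here vertex k appears in no bag, so the decomposition is invalid.

No — vertex k appears in no bag.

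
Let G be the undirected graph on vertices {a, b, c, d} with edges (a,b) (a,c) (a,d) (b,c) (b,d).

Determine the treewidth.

2

A width-2 tree decomposition is:
Bags: B1 = {a, b, c}  B2 = {a, b, d}
Tree: B1–B2
The largest bag has 3 vertices, giving width 2; this decomposition certifies tw(G) ≤ 2. Conversely, {a, b, d} is a clique of size 3, and the vertices of any clique must share a bag in every tree decomposition; so some bag has ≥ 3 vertices and tw(G) ≥ 2. Therefore the treewidth is 2.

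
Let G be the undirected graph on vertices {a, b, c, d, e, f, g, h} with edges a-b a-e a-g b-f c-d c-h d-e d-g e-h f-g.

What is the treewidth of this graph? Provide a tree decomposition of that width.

Treewidth 2.
Bags: B1 = {c, e, h}  B2 = {c, d, e}  B3 = {a, d, e}  B4 = {a, d, g}  B5 = {a, b, g}  B6 = {b, f, g}
Tree: B1–B2, B2–B3, B3–B4, B4–B5, B5–B6

Every bag has size at most 3, so the width is 3 − 1 = 2 and tw(G) ≤ 2. The edges h–c–d–e–h form a cycle, so G is not a tree and its treewidth is at least 2. Hence tw(G) = 2 exactly.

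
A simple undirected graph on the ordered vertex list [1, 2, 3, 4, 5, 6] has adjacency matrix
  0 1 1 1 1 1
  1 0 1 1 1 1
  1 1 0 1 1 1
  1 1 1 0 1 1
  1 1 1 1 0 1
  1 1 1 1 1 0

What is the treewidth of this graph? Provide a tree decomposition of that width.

Treewidth 5.
One such decomposition:
Bags: B1 = {1, 2, 3, 4, 5, 6}
Tree: (single bag)

A single bag containing all 6 vertices is trivially a valid decomposition of width 5. On the other hand G contains the 6-clique {1, 2, 3, 4, 5, 6}. A clique must lie in a single bag of any decomposition, so no decomposition can have width below 5. The upper and lower bounds meet at 5, so that is the treewidth.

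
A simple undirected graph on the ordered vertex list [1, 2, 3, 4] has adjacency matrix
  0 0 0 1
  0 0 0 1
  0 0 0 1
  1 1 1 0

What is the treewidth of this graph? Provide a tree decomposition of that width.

Each bag holds 2 vertices, so the decomposition has width 1, which upper-bounds the treewidth. Since G has at least one edge (e.g. 4–1), it is not an edgeless graph, so tw(G) ≥ 1. The upper and lower bounds meet at 1, so that is the treewidth.

Treewidth 1.
Bags: B1 = {1, 4}  B2 = {2, 4}  B3 = {3, 4}
Tree: B1–B2, B2–B3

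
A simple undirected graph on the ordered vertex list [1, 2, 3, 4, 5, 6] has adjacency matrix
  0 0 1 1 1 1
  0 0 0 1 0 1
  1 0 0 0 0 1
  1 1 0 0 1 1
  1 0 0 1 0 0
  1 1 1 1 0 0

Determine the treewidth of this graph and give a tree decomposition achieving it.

Every bag has size at most 3, so the width is 3 − 1 = 2 and tw(G) ≤ 2. For the lower bound, the 3 vertices {1, 3, 6} are pairwise adjacent, and any tree decomposition puts a clique entirely inside one bag — forcing width ≥ 2. Combining the bounds, tw(G) = 2.

Treewidth 2.
One such decomposition:
Bags: B1 = {1, 4, 6}  B2 = {2, 4, 6}  B3 = {1, 3, 6}  B4 = {1, 4, 5}
Tree: B1–B2, B1–B3, B1–B4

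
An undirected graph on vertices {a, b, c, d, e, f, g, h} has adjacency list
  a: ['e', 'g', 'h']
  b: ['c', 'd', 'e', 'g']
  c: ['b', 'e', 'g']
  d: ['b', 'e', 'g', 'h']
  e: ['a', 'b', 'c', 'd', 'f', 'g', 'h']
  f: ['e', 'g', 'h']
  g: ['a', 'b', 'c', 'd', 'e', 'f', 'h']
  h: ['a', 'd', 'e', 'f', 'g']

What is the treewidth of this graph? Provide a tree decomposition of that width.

Treewidth 3.
One optimal decomposition is:
Bags: B1 = {b, d, e, g}  B2 = {d, e, g, h}  B3 = {e, f, g, h}  B4 = {a, e, g, h}  B5 = {b, c, e, g}
Tree: B1–B2, B2–B3, B2–B4, B1–B5

Every bag has size at most 4, so the width is 4 − 1 = 3 and tw(G) ≤ 3. For the lower bound, the 4 vertices {d, e, g, h} are pairwise adjacent, and any tree decomposition puts a clique entirely inside one bag — forcing width ≥ 3. The upper and lower bounds meet at 3, so that is the treewidth.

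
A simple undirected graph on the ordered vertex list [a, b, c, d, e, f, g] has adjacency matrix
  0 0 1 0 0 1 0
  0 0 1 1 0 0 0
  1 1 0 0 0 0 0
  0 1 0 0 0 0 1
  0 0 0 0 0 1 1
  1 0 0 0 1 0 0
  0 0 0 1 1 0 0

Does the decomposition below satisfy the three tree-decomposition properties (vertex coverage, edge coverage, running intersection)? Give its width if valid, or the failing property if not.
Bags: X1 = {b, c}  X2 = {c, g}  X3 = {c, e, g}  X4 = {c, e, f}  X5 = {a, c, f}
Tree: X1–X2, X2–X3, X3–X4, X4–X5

A tree decomposition must satisfy three properties: every vertex lies in some bag; for every edge, both endpoints lie together in some bag; and for every vertex, the bags containing it form a connected subtree. Here vertex d appears in no bag, so the decomposition is invalid.

No — vertex d appears in no bag.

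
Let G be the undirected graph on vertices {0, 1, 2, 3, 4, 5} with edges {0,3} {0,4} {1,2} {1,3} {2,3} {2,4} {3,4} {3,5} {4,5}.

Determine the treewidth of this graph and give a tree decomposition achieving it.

Every bag has size at most 3, so the width is 3 − 1 = 2 and tw(G) ≤ 2. Conversely, {1, 2, 3} is a clique of size 3, and the vertices of any clique must share a bag in every tree decomposition; so some bag has ≥ 3 vertices and tw(G) ≥ 2. The upper and lower bounds meet at 2, so that is the treewidth.

Treewidth 2.
Bags: B1 = {1, 2, 3}  B2 = {2, 3, 4}  B3 = {0, 3, 4}  B4 = {3, 4, 5}
Tree: B1–B2, B2–B3, B3–B4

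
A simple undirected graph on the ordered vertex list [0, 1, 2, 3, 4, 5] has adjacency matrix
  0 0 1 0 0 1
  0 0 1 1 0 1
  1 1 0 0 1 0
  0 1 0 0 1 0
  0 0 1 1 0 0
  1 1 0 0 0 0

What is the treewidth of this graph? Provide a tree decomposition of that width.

Each bag holds 3 vertices, so the decomposition has width 2, which upper-bounds the treewidth. The edges 3–4–2–1–3 form a cycle, so G is not a tree and its treewidth is at least 2. Combining the bounds, tw(G) = 2.

Treewidth 2.
Bags: B1 = {1, 3, 4}  B2 = {1, 2, 4}  B3 = {1, 2, 5}  B4 = {0, 2, 5}
Tree: B1–B2, B2–B3, B3–B4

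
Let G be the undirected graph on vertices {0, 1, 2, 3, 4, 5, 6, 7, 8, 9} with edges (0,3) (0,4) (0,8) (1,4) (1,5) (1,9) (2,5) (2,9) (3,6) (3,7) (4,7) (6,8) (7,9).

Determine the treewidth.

2

A width-2 tree decomposition is:
Bags: B1 = {0, 6, 8}  B2 = {0, 3, 6}  B3 = {0, 3, 4}  B4 = {3, 4, 7}  B5 = {1, 4, 7}  B6 = {1, 7, 9}  B7 = {1, 5, 9}  B8 = {2, 5, 9}
Tree: B1–B2, B2–B3, B3–B4, B4–B5, B5–B6, B6–B7, B7–B8
The largest bag has 3 vertices, giving width 2; this decomposition certifies tw(G) ≤ 2. For the lower bound, G contains the cycle 8–6–3–0–8, so G is not a forest; only forests have treewidth ≤ 1, hence tw(G) ≥ 2. Therefore the treewidth is 2.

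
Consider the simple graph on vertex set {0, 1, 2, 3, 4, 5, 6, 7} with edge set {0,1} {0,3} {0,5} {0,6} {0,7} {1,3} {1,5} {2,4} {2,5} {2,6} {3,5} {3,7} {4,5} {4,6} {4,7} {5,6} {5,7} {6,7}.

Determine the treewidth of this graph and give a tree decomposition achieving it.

Each bag holds 4 vertices, so the decomposition has width 3, which upper-bounds the treewidth. Conversely, {0, 1, 3, 5} is a clique of size 4, and the vertices of any clique must share a bag in every tree decomposition; so some bag has ≥ 4 vertices and tw(G) ≥ 3. Hence tw(G) = 3 exactly.

Treewidth 3.
One such decomposition:
Bags: B1 = {0, 1, 3, 5}  B2 = {0, 3, 5, 7}  B3 = {0, 5, 6, 7}  B4 = {4, 5, 6, 7}  B5 = {2, 4, 5, 6}
Tree: B1–B2, B2–B3, B3–B4, B4–B5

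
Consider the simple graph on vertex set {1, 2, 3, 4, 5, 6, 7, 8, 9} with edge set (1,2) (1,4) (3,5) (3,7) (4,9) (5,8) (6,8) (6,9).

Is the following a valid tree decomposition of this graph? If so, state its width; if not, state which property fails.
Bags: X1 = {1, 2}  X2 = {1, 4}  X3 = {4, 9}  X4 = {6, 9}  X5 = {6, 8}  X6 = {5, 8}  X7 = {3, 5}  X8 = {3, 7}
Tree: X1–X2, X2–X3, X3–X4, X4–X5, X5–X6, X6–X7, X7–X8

Yes; width 1.

Vertex coverage: the bags together contain {1, 2, 3, 4, 5, 6, 7, 8, 9}, the full vertex set. Edge coverage: each edge of G has both endpoints in at least one bag. Running intersection: for every vertex, the bags containing it form a connected subtree. All three properties hold, so this is a valid tree decomposition of width max|bag| − 1 = 1, and hence tw(G) ≤ 1.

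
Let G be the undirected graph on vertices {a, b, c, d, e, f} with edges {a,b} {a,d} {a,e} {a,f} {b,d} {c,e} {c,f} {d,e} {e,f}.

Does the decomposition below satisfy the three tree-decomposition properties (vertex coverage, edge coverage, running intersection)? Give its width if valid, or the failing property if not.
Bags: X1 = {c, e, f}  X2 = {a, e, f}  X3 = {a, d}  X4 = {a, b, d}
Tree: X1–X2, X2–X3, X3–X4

A tree decomposition must satisfy three properties: every vertex lies in some bag; for every edge, both endpoints lie together in some bag; and for every vertex, the bags containing it form a connected subtree. Here edge (e,d) lies in no bag, so the decomposition is invalid.

No — edge (e,d) lies in no bag.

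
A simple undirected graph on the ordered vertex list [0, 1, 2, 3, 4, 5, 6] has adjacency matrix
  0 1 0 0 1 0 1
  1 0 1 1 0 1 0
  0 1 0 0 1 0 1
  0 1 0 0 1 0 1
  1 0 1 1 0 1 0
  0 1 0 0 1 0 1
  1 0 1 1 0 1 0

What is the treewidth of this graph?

3

A width-3 tree decomposition is:
Bags: B1 = {1, 3, 4, 6}  B2 = {1, 2, 4, 6}  B3 = {0, 1, 4, 6}  B4 = {1, 4, 5, 6}
Tree: B1–B2, B2–B3, B3–B4
Every bag has size at most 4, so the width is 4 − 1 = 3 and tw(G) ≤ 3. For the lower bound: the 4 vertex sets {3,4}, {1,2}, {6}, {0} are disjoint, each induces a connected subgraph, and every pair is joined by at least one edge of G. Contracting each set to a single vertex therefore yields K_{4} as a minor, and since treewidth is minor-monotone, tw(G) ≥ tw(K_{4}) = 3. Therefore the treewidth is 3.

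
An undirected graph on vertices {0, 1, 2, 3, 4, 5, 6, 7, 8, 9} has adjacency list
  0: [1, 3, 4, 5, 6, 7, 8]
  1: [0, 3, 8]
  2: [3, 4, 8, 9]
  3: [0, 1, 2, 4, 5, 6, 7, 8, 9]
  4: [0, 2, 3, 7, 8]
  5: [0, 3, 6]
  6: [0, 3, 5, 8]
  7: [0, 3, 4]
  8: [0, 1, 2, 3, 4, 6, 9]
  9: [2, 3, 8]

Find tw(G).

3

A width-3 tree decomposition is:
Bags: B1 = {0, 3, 4, 8}  B2 = {2, 3, 4, 8}  B3 = {2, 3, 8, 9}  B4 = {0, 1, 3, 8}  B5 = {0, 3, 6, 8}  B6 = {0, 3, 4, 7}  B7 = {0, 3, 5, 6}
Tree: B1–B2, B2–B3, B1–B4, B4–B5, B1–B6, B5–B7
The largest bag has 4 vertices, giving width 3; this decomposition certifies tw(G) ≤ 3. For the lower bound, the 4 vertices {0, 1, 3, 8} are pairwise adjacent, and any tree decomposition puts a clique entirely inside one bag — forcing width ≥ 3. Hence tw(G) = 3 exactly.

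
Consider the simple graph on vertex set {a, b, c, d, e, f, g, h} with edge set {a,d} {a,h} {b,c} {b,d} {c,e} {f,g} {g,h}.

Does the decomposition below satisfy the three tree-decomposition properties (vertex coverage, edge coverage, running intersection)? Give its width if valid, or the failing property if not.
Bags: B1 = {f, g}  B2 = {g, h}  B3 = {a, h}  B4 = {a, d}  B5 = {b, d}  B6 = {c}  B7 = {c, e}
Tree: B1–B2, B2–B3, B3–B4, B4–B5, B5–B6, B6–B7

No — edge (b,c) lies in no bag.

A tree decomposition must satisfy three properties: every vertex lies in some bag; for every edge, both endpoints lie together in some bag; and for every vertex, the bags containing it form a connected subtree. Here edge (b,c) lies in no bag, so the decomposition is invalid.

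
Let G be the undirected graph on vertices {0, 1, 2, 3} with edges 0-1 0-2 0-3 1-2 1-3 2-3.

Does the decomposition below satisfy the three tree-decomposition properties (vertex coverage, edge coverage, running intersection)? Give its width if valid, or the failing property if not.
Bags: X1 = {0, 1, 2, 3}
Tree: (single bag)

Yes; width 3.

Every vertex of G appears in some bag (union = {0, 1, 2, 3}); every edge is covered by a bag; and for each vertex v the set of bags containing v is connected in the bag tree. The decomposition is therefore valid. The largest bag has 4 vertices, so the width is 3.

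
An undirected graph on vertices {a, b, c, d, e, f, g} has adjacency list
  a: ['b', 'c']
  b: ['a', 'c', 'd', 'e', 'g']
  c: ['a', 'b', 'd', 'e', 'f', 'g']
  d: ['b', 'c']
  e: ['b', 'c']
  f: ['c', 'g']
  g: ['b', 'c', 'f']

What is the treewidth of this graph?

2

A width-2 tree decomposition is:
Bags: B1 = {b, c, d}  B2 = {a, b, c}  B3 = {b, c, g}  B4 = {b, c, e}  B5 = {c, f, g}
Tree: B1–B2, B2–B3, B2–B4, B3–B5
Every bag has size at most 3, so the width is 3 − 1 = 2 and tw(G) ≤ 2. On the other hand G contains the 3-clique {c, f, g}. A clique must lie in a single bag of any decomposition, so no decomposition can have width below 2. Combining the bounds, tw(G) = 2.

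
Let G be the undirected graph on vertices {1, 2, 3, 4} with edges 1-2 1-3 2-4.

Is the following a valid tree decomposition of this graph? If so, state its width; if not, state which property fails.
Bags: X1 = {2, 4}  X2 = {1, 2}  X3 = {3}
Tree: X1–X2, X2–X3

No — edge (1,3) lies in no bag.

A tree decomposition must satisfy three properties: every vertex lies in some bag; for every edge, both endpoints lie together in some bag; and for every vertex, the bags containing it form a connected subtree. Here edge (1,3) lies in no bag, so the decomposition is invalid.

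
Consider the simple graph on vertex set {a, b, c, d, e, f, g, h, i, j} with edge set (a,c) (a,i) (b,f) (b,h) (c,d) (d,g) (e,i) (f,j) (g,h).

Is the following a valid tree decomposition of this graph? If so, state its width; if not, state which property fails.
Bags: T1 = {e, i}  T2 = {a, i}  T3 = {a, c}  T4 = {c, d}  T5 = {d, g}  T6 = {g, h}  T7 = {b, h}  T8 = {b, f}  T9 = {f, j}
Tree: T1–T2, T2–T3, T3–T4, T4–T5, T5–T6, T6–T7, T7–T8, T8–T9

Vertex coverage: the bags together contain {a, b, c, d, e, f, g, h, i, j}, the full vertex set. Edge coverage: each edge of G has both endpoints in at least one bag. Running intersection: for every vertex, the bags containing it form a connected subtree. All three properties hold, so this is a valid tree decomposition of width max|bag| − 1 = 1, and hence tw(G) ≤ 1.

Yes; width 1.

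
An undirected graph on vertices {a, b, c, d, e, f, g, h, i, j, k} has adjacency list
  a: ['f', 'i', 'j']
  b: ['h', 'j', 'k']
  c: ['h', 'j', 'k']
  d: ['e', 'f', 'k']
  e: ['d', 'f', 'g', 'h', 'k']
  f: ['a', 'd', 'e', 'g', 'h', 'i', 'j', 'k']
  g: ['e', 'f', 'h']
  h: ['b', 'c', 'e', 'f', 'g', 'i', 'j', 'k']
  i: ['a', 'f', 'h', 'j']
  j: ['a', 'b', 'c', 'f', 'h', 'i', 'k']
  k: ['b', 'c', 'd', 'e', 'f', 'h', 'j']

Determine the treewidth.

3

A width-3 tree decomposition is:
Bags: B1 = {f, h, j, k}  B2 = {e, f, h, k}  B3 = {f, h, i, j}  B4 = {d, e, f, k}  B5 = {c, h, j, k}  B6 = {b, h, j, k}  B7 = {e, f, g, h}  B8 = {a, f, i, j}
Tree: B1–B2, B1–B3, B2–B4, B1–B5, B1–B6, B2–B7, B3–B8
Each bag holds 4 vertices, so the decomposition has width 3, which upper-bounds the treewidth. For the lower bound, the 4 vertices {c, h, j, k} are pairwise adjacent, and any tree decomposition puts a clique entirely inside one bag — forcing width ≥ 3. Therefore the treewidth is 3.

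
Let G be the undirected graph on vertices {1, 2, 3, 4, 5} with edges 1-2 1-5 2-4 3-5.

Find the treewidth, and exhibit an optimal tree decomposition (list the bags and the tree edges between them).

Treewidth 1.
One optimal decomposition is:
Bags: B1 = {2, 4}  B2 = {1, 2}  B3 = {1, 5}  B4 = {3, 5}
Tree: B1–B2, B2–B3, B3–B4

Every bag has size at most 2, so the width is 2 − 1 = 1 and tw(G) ≤ 1. Since G has at least one edge (e.g. 4–2), it is not an edgeless graph, so tw(G) ≥ 1. Hence tw(G) = 1 exactly.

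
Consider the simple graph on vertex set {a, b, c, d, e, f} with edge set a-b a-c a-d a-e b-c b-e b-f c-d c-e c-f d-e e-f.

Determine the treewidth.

3

A width-3 tree decomposition is:
Bags: B1 = {a, c, d, e}  B2 = {a, b, c, e}  B3 = {b, c, e, f}
Tree: B1–B2, B2–B3
Every bag has size at most 4, so the width is 4 − 1 = 3 and tw(G) ≤ 3. For the lower bound, the 4 vertices {a, c, d, e} are pairwise adjacent, and any tree decomposition puts a clique entirely inside one bag — forcing width ≥ 3. Hence tw(G) = 3 exactly.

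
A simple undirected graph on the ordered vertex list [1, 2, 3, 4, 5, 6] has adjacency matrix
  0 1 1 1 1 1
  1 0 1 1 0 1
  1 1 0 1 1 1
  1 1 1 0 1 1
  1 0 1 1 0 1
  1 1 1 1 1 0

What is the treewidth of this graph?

A width-4 tree decomposition is:
Bags: B1 = {1, 2, 3, 4, 6}  B2 = {1, 3, 4, 5, 6}
Tree: B1–B2
Each bag holds 5 vertices, so the decomposition has width 4, which upper-bounds the treewidth. On the other hand G contains the 5-clique {1, 2, 3, 4, 6}. A clique must lie in a single bag of any decomposition, so no decomposition can have width below 4. Therefore the treewidth is 4.

4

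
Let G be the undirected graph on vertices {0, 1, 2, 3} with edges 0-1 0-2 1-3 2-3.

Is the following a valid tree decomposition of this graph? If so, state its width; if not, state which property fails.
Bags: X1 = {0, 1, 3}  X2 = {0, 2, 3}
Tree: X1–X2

Yes; width 2.

Checking the three conditions: (i) the bags cover all of {0, 1, 2, 3}; (ii) for each edge, some bag contains both endpoints; (iii) the bags containing any fixed vertex form a subtree. All hold, so the decomposition is valid with width 3 − 1 = 2.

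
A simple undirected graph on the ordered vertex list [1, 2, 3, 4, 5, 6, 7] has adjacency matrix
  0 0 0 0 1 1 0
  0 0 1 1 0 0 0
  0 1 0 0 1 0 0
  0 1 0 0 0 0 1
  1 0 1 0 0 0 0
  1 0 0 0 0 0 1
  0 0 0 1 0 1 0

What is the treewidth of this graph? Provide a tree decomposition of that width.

The largest bag has 3 vertices, giving width 2; this decomposition certifies tw(G) ≤ 2. Since 5–3–2–4–7–6–1–5 is a cycle in G, G is not acyclic. Forests are exactly the graphs of treewidth ≤ 1, so tw(G) ≥ 2. Therefore the treewidth is 2.

Treewidth 2.
Bags: B1 = {2, 3, 5}  B2 = {2, 4, 5}  B3 = {4, 5, 7}  B4 = {5, 6, 7}  B5 = {1, 5, 6}
Tree: B1–B2, B2–B3, B3–B4, B4–B5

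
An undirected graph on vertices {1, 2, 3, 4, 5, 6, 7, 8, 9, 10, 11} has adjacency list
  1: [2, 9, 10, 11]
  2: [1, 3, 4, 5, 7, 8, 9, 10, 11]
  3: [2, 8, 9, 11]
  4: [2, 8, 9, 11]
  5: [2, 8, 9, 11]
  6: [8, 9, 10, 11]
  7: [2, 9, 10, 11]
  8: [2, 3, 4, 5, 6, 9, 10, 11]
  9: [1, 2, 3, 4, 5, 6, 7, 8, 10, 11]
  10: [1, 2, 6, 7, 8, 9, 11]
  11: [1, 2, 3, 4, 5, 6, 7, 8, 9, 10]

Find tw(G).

A width-4 tree decomposition is:
Bags: B1 = {2, 8, 9, 10, 11}  B2 = {2, 3, 8, 9, 11}  B3 = {2, 7, 9, 10, 11}  B4 = {1, 2, 9, 10, 11}  B5 = {6, 8, 9, 10, 11}  B6 = {2, 5, 8, 9, 11}  B7 = {2, 4, 8, 9, 11}
Tree: B1–B2, B1–B3, B3–B4, B1–B5, B1–B6, B1–B7
Each bag holds 5 vertices, so the decomposition has width 4, which upper-bounds the treewidth. On the other hand G contains the 5-clique {2, 8, 9, 10, 11}. A clique must lie in a single bag of any decomposition, so no decomposition can have width below 4. Combining the bounds, tw(G) = 4.

4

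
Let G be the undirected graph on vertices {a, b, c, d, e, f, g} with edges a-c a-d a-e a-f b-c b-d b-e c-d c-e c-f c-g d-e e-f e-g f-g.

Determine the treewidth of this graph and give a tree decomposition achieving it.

Every bag has size at most 4, so the width is 4 − 1 = 3 and tw(G) ≤ 3. For the lower bound, the 4 vertices {a, c, d, e} are pairwise adjacent, and any tree decomposition puts a clique entirely inside one bag — forcing width ≥ 3. Therefore the treewidth is 3.

Treewidth 3.
Bags: B1 = {a, c, d, e}  B2 = {a, c, e, f}  B3 = {b, c, d, e}  B4 = {c, e, f, g}
Tree: B1–B2, B1–B3, B2–B4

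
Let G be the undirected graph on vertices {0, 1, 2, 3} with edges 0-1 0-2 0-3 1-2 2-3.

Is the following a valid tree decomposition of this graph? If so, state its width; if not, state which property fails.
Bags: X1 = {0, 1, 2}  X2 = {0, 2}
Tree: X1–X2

A tree decomposition must satisfy three properties: every vertex lies in some bag; for every edge, both endpoints lie together in some bag; and for every vertex, the bags containing it form a connected subtree. Here vertex 3 appears in no bag, so the decomposition is invalid.

No — vertex 3 appears in no bag.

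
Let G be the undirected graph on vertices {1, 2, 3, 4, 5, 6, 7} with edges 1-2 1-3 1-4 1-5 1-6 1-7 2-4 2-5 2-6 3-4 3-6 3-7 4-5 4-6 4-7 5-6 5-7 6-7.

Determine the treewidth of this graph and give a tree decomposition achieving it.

Treewidth 4.
One optimal decomposition is:
Bags: B1 = {1, 4, 5, 6, 7}  B2 = {1, 3, 4, 6, 7}  B3 = {1, 2, 4, 5, 6}
Tree: B1–B2, B1–B3

The largest bag has 5 vertices, giving width 4; this decomposition certifies tw(G) ≤ 4. On the other hand G contains the 5-clique {1, 3, 4, 6, 7}. A clique must lie in a single bag of any decomposition, so no decomposition can have width below 4. Hence tw(G) = 4 exactly.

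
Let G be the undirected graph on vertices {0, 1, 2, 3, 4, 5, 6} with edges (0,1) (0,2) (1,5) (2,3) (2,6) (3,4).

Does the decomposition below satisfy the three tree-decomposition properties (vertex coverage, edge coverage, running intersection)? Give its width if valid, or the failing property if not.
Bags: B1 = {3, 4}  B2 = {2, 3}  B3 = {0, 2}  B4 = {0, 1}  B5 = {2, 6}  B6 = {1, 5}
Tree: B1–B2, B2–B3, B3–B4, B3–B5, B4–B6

Yes; width 1.

Checking the three conditions: (i) the bags cover all of {0, 1, 2, 3, 4, 5, 6}; (ii) for each edge, some bag contains both endpoints; (iii) the bags containing any fixed vertex form a subtree. All hold, so the decomposition is valid with width 2 − 1 = 1.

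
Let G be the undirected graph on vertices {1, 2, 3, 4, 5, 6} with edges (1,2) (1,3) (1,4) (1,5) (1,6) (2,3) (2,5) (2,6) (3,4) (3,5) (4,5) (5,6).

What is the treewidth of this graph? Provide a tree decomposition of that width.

Every bag has size at most 4, so the width is 4 − 1 = 3 and tw(G) ≤ 3. On the other hand G contains the 4-clique {1, 2, 3, 5}. A clique must lie in a single bag of any decomposition, so no decomposition can have width below 3. Hence tw(G) = 3 exactly.

Treewidth 3.
One such decomposition:
Bags: B1 = {1, 2, 3, 5}  B2 = {1, 2, 5, 6}  B3 = {1, 3, 4, 5}
Tree: B1–B2, B1–B3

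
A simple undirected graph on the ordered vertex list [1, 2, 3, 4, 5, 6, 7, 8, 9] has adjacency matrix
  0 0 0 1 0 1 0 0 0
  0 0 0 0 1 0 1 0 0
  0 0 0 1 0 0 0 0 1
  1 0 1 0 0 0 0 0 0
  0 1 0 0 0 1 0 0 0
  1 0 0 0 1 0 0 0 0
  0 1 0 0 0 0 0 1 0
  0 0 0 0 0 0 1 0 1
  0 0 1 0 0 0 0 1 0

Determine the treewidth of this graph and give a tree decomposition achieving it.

Treewidth 2.
One such decomposition:
Bags: B1 = {1, 3, 4}  B2 = {1, 3, 6}  B3 = {3, 5, 6}  B4 = {2, 3, 5}  B5 = {2, 3, 7}  B6 = {3, 7, 8}  B7 = {3, 8, 9}
Tree: B1–B2, B2–B3, B3–B4, B4–B5, B5–B6, B6–B7

Each bag holds 3 vertices, so the decomposition has width 2, which upper-bounds the treewidth. For the lower bound, G contains the cycle 3–4–1–6–5–2–7–8–9–3, so G is not a forest; only forests have treewidth ≤ 1, hence tw(G) ≥ 2. The upper and lower bounds meet at 2, so that is the treewidth.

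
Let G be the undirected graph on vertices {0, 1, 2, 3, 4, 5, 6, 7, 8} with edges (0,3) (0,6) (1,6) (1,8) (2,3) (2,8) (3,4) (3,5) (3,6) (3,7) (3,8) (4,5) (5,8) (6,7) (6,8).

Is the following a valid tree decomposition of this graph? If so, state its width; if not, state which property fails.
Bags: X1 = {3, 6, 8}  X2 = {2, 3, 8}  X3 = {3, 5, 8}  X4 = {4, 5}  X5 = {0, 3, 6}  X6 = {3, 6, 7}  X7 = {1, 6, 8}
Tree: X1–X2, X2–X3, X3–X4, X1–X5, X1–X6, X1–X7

A tree decomposition must satisfy three properties: every vertex lies in some bag; for every edge, both endpoints lie together in some bag; and for every vertex, the bags containing it form a connected subtree. Here edge (3,4) lies in no bag, so the decomposition is invalid.

No — edge (3,4) lies in no bag.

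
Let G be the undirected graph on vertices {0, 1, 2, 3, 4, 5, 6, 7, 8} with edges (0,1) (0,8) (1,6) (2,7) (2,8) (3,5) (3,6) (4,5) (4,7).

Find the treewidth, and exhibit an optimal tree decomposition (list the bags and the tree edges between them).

Treewidth 2.
One such decomposition:
Bags: B1 = {3, 5, 6}  B2 = {1, 5, 6}  B3 = {0, 1, 5}  B4 = {0, 5, 8}  B5 = {2, 5, 8}  B6 = {2, 5, 7}  B7 = {4, 5, 7}
Tree: B1–B2, B2–B3, B3–B4, B4–B5, B5–B6, B6–B7

Each bag holds 3 vertices, so the decomposition has width 2, which upper-bounds the treewidth. Since 5–3–6–1–0–8–2–7–4–5 is a cycle in G, G is not acyclic. Forests are exactly the graphs of treewidth ≤ 1, so tw(G) ≥ 2. Therefore the treewidth is 2.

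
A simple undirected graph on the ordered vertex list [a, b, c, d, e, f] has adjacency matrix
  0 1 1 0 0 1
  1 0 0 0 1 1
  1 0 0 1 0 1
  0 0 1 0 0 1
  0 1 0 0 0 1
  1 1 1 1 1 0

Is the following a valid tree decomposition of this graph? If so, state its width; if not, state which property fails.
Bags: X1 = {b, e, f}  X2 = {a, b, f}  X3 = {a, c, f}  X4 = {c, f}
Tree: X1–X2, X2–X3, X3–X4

No — vertex d appears in no bag.

A tree decomposition must satisfy three properties: every vertex lies in some bag; for every edge, both endpoints lie together in some bag; and for every vertex, the bags containing it form a connected subtree. Here vertex d appears in no bag, so the decomposition is invalid.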